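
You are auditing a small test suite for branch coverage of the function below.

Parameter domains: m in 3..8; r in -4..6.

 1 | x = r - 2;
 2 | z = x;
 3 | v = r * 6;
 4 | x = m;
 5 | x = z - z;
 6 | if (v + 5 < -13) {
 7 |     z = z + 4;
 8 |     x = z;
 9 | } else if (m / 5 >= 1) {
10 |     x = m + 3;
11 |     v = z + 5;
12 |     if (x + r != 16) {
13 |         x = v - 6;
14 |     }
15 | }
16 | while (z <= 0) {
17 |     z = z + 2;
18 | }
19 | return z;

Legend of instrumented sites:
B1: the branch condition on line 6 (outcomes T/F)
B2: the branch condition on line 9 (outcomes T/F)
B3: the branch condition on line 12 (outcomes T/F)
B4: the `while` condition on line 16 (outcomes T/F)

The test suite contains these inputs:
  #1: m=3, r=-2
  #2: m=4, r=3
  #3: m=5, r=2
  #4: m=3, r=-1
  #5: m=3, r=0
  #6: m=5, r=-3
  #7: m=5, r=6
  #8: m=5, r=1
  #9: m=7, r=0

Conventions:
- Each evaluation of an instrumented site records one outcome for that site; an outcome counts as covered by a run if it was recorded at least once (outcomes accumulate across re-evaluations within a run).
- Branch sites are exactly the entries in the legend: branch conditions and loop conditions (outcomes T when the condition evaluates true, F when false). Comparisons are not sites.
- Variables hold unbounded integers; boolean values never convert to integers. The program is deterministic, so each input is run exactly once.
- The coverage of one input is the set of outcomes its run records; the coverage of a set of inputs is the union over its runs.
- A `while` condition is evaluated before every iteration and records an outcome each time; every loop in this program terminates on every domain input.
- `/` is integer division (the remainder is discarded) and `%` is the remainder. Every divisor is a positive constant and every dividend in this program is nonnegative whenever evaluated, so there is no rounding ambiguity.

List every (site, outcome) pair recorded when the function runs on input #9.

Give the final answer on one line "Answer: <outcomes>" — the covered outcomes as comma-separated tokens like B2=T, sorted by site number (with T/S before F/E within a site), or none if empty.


Running input #9 (m=7, r=0), event by event:
  B1->F, B2->T, B3->T, B4->T, B4->T, B4->F
collecting distinct outcomes: B1=F, B2=T, B3=T, B4=T, B4=F
Answer: B1=F, B2=T, B3=T, B4=T, B4=F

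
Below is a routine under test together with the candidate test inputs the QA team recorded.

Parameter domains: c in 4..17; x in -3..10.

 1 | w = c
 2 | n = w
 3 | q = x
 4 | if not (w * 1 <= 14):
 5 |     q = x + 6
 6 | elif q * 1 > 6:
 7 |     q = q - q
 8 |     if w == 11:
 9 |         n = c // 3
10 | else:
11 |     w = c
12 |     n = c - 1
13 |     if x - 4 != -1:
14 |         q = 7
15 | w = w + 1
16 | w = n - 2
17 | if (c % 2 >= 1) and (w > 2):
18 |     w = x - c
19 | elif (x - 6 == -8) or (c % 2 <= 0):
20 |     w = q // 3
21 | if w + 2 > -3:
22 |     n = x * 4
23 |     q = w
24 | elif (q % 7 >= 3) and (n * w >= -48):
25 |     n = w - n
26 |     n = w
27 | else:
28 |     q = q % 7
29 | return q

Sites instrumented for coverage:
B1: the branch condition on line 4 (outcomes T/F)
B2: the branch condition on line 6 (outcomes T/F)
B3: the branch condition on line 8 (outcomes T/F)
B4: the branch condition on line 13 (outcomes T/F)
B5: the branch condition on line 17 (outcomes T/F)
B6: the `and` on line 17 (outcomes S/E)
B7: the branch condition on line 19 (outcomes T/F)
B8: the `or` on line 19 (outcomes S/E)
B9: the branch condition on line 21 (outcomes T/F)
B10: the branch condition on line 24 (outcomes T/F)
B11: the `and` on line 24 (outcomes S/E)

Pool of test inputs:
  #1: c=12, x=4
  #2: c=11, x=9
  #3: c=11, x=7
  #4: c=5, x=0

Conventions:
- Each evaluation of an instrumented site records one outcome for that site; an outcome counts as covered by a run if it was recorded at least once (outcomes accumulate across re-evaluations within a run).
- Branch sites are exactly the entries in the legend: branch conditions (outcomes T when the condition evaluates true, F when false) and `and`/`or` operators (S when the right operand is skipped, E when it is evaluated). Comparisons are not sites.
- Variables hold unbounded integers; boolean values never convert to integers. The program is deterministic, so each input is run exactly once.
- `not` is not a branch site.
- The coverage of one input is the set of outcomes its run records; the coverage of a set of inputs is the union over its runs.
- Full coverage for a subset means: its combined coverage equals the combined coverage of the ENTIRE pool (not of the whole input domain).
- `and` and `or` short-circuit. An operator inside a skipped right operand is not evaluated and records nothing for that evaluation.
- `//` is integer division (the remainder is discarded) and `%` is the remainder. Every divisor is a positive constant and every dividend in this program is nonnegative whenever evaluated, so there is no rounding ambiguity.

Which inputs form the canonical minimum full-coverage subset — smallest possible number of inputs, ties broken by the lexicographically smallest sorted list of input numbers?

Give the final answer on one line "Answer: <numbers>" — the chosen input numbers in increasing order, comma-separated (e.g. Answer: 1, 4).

input #1, c=12, x=4: events B1->F, B2->F, B4->T, B6->S, B5->F, B8->E, B7->T, B9->T; outcomes B1=F, B2=F, B4=T, B5=F, B6=S, B7=T, B8=E, B9=T
input #2, c=11, x=9: events B1->F, B2->T, B3->T, B6->E, B5->F, B8->E, B7->F, B9->T; outcomes B1=F, B2=T, B3=T, B5=F, B6=E, B7=F, B8=E, B9=T
input #3, c=11, x=7: events B1->F, B2->T, B3->T, B6->E, B5->F, B8->E, B7->F, B9->T; outcomes B1=F, B2=T, B3=T, B5=F, B6=E, B7=F, B8=E, B9=T
input #4, c=5, x=0: events B1->F, B2->F, B4->T, B6->E, B5->F, B8->E, B7->F, B9->T; outcomes B1=F, B2=F, B4=T, B5=F, B6=E, B7=F, B8=E, B9=T
the full pool covers 12 outcomes: B1=F, B2=T, B2=F, B3=T, B4=T, B5=F, B6=S, B6=E, B7=T, B7=F, B8=E, B9=T
every size-1 subset falls short of the 12 outcomes (best: 8/12)
size 2: inputs {1, 2} cover all 12 outcomes, and no lexicographically smaller subset of this size does

Answer: 1, 2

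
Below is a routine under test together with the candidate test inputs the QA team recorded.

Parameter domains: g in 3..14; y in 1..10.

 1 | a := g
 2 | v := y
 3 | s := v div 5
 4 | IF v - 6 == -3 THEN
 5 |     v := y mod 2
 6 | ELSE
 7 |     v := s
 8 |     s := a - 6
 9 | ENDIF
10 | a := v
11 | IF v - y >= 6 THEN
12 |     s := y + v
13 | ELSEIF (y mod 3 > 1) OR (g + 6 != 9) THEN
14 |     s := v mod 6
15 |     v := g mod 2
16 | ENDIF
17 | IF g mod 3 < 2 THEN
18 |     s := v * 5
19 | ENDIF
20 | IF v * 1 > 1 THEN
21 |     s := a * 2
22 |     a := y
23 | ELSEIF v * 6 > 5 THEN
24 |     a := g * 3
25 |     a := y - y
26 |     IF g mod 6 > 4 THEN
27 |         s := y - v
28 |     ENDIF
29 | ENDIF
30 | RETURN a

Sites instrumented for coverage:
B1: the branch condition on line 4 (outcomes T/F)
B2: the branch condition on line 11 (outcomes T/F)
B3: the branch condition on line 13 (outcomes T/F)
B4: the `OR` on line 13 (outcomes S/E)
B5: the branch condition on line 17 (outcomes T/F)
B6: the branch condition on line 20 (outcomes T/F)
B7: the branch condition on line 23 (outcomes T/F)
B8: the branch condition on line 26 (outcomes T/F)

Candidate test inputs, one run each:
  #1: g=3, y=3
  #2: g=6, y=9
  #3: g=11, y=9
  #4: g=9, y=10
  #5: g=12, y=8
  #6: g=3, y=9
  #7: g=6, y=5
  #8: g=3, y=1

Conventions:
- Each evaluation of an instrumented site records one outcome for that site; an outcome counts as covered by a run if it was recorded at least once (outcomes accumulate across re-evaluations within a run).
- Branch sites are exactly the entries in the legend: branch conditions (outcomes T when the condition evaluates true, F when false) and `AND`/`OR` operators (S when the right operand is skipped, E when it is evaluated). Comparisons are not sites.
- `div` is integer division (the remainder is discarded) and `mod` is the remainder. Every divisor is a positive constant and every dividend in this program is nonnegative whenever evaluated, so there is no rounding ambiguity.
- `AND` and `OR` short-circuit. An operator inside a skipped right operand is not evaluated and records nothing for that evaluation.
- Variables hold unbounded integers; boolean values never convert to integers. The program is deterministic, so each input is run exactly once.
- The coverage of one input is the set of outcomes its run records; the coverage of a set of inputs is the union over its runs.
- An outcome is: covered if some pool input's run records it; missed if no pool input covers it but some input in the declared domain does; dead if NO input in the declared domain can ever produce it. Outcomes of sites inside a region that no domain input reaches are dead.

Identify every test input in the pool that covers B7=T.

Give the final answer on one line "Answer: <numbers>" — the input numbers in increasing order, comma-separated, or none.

input #1 (g=3, y=3): records B7=T
input #2 (g=6, y=9): does not record B7=T
input #3 (g=11, y=9): records B7=T
input #4 (g=9, y=10): records B7=T
input #5 (g=12, y=8): does not record B7=T
input #6 (g=3, y=9): records B7=T
input #7 (g=6, y=5): does not record B7=T
input #8 (g=3, y=1): does not record B7=T

Answer: 1, 3, 4, 6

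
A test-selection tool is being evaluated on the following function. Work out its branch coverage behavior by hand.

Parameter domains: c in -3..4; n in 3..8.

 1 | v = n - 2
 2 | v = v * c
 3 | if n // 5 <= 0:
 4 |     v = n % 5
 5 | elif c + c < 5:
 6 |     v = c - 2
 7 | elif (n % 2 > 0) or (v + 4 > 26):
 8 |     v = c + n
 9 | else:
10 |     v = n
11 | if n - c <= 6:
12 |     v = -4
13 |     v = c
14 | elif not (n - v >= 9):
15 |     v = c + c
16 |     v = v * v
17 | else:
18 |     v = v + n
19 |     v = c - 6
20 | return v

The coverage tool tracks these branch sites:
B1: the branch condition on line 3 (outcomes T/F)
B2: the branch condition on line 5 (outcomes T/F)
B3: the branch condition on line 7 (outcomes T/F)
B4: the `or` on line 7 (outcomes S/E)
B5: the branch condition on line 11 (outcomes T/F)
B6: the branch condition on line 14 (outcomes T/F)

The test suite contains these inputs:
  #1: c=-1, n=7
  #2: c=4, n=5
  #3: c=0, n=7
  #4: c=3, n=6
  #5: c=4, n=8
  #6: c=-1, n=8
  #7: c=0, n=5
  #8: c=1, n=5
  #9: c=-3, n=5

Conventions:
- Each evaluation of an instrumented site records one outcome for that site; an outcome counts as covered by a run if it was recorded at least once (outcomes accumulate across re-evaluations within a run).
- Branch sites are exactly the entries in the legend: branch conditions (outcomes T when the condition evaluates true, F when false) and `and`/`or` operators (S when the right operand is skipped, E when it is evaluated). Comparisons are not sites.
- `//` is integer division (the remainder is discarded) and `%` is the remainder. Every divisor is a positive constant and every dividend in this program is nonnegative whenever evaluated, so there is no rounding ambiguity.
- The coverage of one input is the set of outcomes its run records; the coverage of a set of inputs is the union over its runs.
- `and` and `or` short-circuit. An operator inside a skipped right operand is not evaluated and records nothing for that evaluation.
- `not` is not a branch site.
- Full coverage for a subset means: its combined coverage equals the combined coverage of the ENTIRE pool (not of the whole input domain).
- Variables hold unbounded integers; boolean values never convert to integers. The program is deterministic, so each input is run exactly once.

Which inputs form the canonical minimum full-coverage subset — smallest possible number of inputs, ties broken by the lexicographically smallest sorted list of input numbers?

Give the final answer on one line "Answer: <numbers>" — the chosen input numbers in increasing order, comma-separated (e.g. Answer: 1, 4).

test 1 (c=-1, n=7) fires B1->F, B2->T, B5->F, B6->F; hits B1=F, B2=T, B5=F, B6=F
test 2 (c=4, n=5) fires B1->F, B2->F, B4->S, B3->T, B5->T; hits B1=F, B2=F, B3=T, B4=S, B5=T
test 3 (c=0, n=7) fires B1->F, B2->T, B5->F, B6->F; hits B1=F, B2=T, B5=F, B6=F
test 4 (c=3, n=6) fires B1->F, B2->F, B4->E, B3->F, B5->T; hits B1=F, B2=F, B3=F, B4=E, B5=T
test 5 (c=4, n=8) fires B1->F, B2->F, B4->E, B3->T, B5->T; hits B1=F, B2=F, B3=T, B4=E, B5=T
test 6 (c=-1, n=8) fires B1->F, B2->T, B5->F, B6->F; hits B1=F, B2=T, B5=F, B6=F
test 7 (c=0, n=5) fires B1->F, B2->T, B5->T; hits B1=F, B2=T, B5=T
test 8 (c=1, n=5) fires B1->F, B2->T, B5->T; hits B1=F, B2=T, B5=T
test 9 (c=-3, n=5) fires B1->F, B2->T, B5->F, B6->F; hits B1=F, B2=T, B5=F, B6=F
union over all inputs: B1=F, B2=T, B2=F, B3=T, B3=F, B4=S, B4=E, B5=T, B5=F, B6=F (10 outcomes)
every size-1 subset falls short of the 10 outcomes (best: 5/10)
every size-2 subset falls short of the 10 outcomes (best: 8/10)
size 3: inputs {1, 2, 4} cover all 10 outcomes, and no lexicographically smaller subset of this size does

Answer: 1, 2, 4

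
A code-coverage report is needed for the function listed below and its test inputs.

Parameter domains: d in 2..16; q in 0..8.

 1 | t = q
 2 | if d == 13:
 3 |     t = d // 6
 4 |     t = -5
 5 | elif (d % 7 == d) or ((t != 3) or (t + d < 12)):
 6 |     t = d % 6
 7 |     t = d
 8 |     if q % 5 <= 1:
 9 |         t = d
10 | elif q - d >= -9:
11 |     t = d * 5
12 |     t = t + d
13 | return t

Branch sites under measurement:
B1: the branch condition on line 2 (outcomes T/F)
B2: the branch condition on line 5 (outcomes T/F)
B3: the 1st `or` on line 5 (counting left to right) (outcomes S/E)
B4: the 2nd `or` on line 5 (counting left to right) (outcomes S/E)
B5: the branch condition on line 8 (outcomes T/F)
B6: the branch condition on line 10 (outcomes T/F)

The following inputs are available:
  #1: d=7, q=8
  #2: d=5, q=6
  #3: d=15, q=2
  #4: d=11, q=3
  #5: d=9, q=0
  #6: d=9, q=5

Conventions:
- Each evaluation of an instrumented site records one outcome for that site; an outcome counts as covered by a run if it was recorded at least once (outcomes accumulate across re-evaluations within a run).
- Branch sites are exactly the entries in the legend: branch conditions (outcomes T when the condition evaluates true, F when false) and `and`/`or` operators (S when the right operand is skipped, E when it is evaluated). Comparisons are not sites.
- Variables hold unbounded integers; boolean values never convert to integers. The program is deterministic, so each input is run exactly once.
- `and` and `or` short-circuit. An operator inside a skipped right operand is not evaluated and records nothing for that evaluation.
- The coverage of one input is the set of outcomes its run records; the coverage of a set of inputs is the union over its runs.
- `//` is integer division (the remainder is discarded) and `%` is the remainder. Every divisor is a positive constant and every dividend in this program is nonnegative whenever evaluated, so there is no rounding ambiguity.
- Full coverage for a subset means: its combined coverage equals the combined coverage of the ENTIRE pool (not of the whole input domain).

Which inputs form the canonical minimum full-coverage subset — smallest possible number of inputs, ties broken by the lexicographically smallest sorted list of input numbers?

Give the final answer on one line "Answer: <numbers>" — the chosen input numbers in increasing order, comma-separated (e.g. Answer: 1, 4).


input #1, d=7, q=8: events B1->F, B3->E, B4->S, B2->T, B5->F; outcomes B1=F, B2=T, B3=E, B4=S, B5=F
input #2, d=5, q=6: events B1->F, B3->S, B2->T, B5->T; outcomes B1=F, B2=T, B3=S, B5=T
input #3, d=15, q=2: events B1->F, B3->E, B4->S, B2->T, B5->F; outcomes B1=F, B2=T, B3=E, B4=S, B5=F
input #4, d=11, q=3: events B1->F, B3->E, B4->E, B2->F, B6->T; outcomes B1=F, B2=F, B3=E, B4=E, B6=T
input #5, d=9, q=0: events B1->F, B3->E, B4->S, B2->T, B5->T; outcomes B1=F, B2=T, B3=E, B4=S, B5=T
input #6, d=9, q=5: events B1->F, B3->E, B4->S, B2->T, B5->T; outcomes B1=F, B2=T, B3=E, B4=S, B5=T
together the pool reaches 10 outcomes: B1=F, B2=T, B2=F, B3=S, B3=E, B4=S, B4=E, B5=T, B5=F, B6=T
checked all size-1 subsets: none covers 10 outcomes (max 5/10)
checked all size-2 subsets: none covers 10 outcomes (max 8/10)
size 3: inputs {1, 2, 4} cover all 10 outcomes, and no lexicographically smaller subset of this size does
Answer: 1, 2, 4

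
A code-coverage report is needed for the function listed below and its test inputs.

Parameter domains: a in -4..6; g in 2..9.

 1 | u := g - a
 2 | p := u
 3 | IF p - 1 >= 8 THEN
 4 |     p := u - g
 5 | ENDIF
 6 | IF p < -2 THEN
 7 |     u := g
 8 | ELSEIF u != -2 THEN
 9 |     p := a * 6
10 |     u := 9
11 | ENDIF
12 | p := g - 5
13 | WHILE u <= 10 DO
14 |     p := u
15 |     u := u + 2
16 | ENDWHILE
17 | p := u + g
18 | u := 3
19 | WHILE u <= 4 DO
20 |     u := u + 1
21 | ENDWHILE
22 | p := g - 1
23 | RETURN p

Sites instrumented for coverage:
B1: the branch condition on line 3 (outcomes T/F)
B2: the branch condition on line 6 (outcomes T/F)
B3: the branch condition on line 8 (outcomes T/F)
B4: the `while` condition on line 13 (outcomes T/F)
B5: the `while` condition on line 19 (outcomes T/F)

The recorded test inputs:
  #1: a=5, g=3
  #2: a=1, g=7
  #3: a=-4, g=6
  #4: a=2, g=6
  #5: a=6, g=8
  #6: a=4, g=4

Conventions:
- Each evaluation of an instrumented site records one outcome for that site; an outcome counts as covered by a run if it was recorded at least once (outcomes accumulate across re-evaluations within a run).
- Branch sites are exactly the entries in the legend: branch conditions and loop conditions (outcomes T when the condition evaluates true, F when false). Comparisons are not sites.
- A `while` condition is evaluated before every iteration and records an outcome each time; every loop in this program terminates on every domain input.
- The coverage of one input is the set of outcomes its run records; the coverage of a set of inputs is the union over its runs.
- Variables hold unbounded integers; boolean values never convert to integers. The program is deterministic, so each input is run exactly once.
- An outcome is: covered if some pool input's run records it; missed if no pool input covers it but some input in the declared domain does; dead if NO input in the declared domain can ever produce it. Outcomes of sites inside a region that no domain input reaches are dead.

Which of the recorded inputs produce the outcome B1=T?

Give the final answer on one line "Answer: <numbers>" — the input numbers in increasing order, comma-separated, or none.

input #1 (a=5, g=3): misses B1=T
input #2 (a=1, g=7): misses B1=T
input #3 (a=-4, g=6): covers B1=T
input #4 (a=2, g=6): misses B1=T
input #5 (a=6, g=8): misses B1=T
input #6 (a=4, g=4): misses B1=T

Answer: 3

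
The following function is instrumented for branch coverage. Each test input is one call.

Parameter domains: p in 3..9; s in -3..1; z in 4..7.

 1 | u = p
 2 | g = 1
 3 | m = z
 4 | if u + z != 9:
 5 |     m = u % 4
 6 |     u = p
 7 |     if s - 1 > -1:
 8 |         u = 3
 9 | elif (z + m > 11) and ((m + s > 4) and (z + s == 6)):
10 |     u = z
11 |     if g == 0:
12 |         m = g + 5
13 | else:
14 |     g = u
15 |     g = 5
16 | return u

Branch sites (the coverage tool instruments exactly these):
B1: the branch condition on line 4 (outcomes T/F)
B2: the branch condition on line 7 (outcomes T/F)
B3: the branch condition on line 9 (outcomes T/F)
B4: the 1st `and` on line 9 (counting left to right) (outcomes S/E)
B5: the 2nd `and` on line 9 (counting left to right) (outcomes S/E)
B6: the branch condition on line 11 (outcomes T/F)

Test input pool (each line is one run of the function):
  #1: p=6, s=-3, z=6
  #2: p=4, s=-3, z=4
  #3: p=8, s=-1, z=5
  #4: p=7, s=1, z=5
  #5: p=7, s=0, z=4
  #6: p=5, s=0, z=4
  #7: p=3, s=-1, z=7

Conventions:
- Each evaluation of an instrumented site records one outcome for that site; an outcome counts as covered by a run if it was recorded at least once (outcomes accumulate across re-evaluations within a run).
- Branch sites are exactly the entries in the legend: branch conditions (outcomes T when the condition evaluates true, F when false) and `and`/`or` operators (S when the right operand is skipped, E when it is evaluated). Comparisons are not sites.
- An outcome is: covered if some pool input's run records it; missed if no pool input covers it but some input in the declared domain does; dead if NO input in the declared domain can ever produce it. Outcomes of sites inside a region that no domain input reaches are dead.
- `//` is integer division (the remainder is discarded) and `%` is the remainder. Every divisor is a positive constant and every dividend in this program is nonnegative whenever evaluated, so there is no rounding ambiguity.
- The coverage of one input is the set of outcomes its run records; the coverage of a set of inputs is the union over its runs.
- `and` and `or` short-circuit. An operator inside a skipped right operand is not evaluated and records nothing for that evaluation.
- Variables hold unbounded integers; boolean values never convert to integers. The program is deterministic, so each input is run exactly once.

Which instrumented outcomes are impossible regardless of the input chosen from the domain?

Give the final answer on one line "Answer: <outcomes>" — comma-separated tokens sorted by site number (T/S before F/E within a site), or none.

exhaustive pass over the 140-input domain:
  B6=T: zero occurrences over every domain input -> dead
  reachable outcomes have witnesses, e.g. B1=T (e.g. p=3, s=-3, z=4), B1=F (e.g. p=3, s=-3, z=6), B2=T (e.g. p=3, s=1, z=4), B2=F (e.g. p=3, s=-3, z=4)

Answer: B6=T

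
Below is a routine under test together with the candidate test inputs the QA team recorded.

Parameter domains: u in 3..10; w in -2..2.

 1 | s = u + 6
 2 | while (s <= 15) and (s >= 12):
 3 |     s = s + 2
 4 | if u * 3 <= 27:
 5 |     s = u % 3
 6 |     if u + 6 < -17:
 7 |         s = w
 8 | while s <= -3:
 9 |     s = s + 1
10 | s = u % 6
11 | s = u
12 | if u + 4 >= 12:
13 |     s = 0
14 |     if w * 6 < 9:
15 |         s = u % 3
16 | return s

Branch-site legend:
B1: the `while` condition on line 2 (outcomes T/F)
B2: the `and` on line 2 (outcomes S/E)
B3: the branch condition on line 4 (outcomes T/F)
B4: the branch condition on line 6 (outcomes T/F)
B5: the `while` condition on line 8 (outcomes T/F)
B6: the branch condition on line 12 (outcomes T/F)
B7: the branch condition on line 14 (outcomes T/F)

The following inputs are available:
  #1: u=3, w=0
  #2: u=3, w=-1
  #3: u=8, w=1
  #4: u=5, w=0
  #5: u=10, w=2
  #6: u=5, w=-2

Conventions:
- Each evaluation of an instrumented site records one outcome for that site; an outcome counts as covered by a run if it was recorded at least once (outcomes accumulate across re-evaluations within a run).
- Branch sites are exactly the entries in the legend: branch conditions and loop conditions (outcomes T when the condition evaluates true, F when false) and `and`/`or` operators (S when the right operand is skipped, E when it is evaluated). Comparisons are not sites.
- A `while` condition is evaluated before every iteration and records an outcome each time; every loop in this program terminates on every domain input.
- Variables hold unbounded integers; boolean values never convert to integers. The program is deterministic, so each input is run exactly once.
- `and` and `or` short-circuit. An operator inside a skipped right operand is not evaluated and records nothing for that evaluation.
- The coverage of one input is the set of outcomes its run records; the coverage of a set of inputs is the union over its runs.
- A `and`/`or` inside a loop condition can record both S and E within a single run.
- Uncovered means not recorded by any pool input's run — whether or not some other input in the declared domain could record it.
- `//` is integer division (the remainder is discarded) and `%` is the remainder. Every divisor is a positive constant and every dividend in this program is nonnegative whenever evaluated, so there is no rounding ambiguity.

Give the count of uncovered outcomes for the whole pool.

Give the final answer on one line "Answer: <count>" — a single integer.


#1 (u=3, w=0) -> B2->E, B1->F, B3->T, B4->F, B5->F, B6->F; covered: B1=F, B2=E, B3=T, B4=F, B5=F, B6=F
#2 (u=3, w=-1) -> B2->E, B1->F, B3->T, B4->F, B5->F, B6->F; covered: B1=F, B2=E, B3=T, B4=F, B5=F, B6=F
#3 (u=8, w=1) -> B2->E, B1->T, B2->S, B1->F, B3->T, B4->F, B5->F, B6->T, B7->T; covered: B1=T, B1=F, B2=S, B2=E, B3=T, B4=F, B5=F, B6=T, B7=T
#4 (u=5, w=0) -> B2->E, B1->F, B3->T, B4->F, B5->F, B6->F; covered: B1=F, B2=E, B3=T, B4=F, B5=F, B6=F
#5 (u=10, w=2) -> B2->S, B1->F, B3->F, B5->F, B6->T, B7->F; covered: B1=F, B2=S, B3=F, B5=F, B6=T, B7=F
#6 (u=5, w=-2) -> B2->E, B1->F, B3->T, B4->F, B5->F, B6->F; covered: B1=F, B2=E, B3=T, B4=F, B5=F, B6=F
union over the pool: B1=T, B1=F, B2=S, B2=E, B3=T, B3=F, B4=F, B5=F, B6=T, B6=F, B7=T, B7=F
uncovered (2 of 14): B4=T, B5=T
Answer: 2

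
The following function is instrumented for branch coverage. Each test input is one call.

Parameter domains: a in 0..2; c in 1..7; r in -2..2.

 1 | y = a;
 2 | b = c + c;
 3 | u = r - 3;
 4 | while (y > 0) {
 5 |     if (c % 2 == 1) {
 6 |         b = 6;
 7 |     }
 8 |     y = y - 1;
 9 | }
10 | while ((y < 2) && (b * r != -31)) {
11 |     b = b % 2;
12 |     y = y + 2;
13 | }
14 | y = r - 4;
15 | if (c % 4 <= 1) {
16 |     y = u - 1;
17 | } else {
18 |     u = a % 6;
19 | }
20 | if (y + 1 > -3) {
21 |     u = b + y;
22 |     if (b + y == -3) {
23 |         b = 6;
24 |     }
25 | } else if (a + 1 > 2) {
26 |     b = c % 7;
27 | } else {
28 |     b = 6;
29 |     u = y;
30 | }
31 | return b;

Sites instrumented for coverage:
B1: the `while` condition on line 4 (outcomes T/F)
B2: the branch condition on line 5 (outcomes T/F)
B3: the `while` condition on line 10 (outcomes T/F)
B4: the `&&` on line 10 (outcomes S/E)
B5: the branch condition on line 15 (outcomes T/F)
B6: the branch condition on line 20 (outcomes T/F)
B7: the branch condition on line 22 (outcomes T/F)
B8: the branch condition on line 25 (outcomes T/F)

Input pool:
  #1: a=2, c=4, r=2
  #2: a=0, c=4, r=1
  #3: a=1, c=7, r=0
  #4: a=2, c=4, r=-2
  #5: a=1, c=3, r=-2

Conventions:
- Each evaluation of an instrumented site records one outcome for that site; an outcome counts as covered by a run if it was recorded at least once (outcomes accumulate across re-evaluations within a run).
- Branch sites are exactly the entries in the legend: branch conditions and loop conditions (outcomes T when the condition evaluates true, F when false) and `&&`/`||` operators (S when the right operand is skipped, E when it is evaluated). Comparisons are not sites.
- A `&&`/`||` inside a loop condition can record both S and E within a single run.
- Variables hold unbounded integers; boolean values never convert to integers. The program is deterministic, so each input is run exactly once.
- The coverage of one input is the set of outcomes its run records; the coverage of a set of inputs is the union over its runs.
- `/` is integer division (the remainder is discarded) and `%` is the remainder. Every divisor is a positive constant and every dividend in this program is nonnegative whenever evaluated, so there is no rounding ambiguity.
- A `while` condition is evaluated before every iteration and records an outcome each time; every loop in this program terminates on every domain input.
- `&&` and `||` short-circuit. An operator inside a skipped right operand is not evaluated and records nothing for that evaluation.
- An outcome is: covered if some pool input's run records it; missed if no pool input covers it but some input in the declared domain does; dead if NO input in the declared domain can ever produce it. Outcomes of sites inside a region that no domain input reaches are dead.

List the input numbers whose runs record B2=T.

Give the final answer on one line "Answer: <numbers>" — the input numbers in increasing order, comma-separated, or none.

input #1 (a=2, c=4, r=2): does not produce B2=T
input #2 (a=0, c=4, r=1): does not produce B2=T
input #3 (a=1, c=7, r=0): produces B2=T
input #4 (a=2, c=4, r=-2): does not produce B2=T
input #5 (a=1, c=3, r=-2): produces B2=T

Answer: 3, 5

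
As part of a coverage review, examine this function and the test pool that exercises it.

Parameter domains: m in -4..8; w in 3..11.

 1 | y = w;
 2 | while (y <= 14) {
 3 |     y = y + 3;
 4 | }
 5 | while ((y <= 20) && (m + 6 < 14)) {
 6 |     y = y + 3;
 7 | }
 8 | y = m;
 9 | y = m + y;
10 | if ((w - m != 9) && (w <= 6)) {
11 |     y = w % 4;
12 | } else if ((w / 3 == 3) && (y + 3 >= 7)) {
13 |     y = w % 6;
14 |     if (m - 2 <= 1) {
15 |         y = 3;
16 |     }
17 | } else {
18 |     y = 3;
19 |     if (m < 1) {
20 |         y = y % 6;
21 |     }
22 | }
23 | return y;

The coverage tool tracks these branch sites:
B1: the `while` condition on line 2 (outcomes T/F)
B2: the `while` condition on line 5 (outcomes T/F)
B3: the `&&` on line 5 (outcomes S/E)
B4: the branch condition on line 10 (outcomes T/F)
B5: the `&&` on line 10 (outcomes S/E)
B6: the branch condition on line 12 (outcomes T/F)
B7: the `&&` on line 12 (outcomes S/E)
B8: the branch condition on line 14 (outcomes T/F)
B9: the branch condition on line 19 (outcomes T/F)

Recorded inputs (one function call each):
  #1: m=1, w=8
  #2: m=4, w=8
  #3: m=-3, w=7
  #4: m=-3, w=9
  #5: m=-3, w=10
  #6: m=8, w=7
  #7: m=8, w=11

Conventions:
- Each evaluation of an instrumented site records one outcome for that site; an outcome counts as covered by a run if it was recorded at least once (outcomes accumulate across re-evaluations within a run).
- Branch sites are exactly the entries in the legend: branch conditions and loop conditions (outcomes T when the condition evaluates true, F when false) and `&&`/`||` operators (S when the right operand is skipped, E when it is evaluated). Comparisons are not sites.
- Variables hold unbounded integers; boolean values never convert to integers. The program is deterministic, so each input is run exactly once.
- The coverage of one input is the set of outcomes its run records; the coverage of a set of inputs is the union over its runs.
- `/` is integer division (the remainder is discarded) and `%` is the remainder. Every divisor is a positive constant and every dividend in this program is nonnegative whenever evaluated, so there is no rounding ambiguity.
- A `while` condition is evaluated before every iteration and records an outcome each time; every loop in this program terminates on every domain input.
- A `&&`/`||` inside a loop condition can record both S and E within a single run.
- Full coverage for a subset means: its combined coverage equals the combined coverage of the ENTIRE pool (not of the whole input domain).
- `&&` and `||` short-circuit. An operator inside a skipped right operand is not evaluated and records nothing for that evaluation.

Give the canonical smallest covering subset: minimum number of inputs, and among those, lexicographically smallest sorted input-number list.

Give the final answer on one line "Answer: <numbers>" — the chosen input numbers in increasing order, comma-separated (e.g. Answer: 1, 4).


input #1, m=1, w=8: outcomes B1=T, B1=F, B2=T, B2=F, B3=S, B3=E, B4=F, B5=E, B6=F, B7=S, B9=F
input #2, m=4, w=8: outcomes B1=T, B1=F, B2=T, B2=F, B3=S, B3=E, B4=F, B5=E, B6=F, B7=S, B9=F
input #3, m=-3, w=7: outcomes B1=T, B1=F, B2=T, B2=F, B3=S, B3=E, B4=F, B5=E, B6=F, B7=S, B9=T
input #4, m=-3, w=9: outcomes B1=T, B1=F, B2=T, B2=F, B3=S, B3=E, B4=F, B5=E, B6=F, B7=E, B9=T
input #5, m=-3, w=10: outcomes B1=T, B1=F, B2=T, B2=F, B3=S, B3=E, B4=F, B5=E, B6=F, B7=E, B9=T
input #6, m=8, w=7: outcomes B1=T, B1=F, B2=F, B3=E, B4=F, B5=E, B6=F, B7=S, B9=F
input #7, m=8, w=11: outcomes B1=T, B1=F, B2=F, B3=E, B4=F, B5=E, B6=T, B7=E, B8=F
pool-wide coverage (15 outcomes): B1=T, B1=F, B2=T, B2=F, B3=S, B3=E, B4=F, B5=E, B6=T, B6=F, B7=S, B7=E, B8=F, B9=T, B9=F
size 1 is not enough: best union over all size-1 subsets is 11/15
size 2 is not enough: best union over all size-2 subsets is 14/15
inputs {1, 3, 7} (size 3) cover everything; no size-3 subset with a lexicographically smaller index list covers all 15
Answer: 1, 3, 7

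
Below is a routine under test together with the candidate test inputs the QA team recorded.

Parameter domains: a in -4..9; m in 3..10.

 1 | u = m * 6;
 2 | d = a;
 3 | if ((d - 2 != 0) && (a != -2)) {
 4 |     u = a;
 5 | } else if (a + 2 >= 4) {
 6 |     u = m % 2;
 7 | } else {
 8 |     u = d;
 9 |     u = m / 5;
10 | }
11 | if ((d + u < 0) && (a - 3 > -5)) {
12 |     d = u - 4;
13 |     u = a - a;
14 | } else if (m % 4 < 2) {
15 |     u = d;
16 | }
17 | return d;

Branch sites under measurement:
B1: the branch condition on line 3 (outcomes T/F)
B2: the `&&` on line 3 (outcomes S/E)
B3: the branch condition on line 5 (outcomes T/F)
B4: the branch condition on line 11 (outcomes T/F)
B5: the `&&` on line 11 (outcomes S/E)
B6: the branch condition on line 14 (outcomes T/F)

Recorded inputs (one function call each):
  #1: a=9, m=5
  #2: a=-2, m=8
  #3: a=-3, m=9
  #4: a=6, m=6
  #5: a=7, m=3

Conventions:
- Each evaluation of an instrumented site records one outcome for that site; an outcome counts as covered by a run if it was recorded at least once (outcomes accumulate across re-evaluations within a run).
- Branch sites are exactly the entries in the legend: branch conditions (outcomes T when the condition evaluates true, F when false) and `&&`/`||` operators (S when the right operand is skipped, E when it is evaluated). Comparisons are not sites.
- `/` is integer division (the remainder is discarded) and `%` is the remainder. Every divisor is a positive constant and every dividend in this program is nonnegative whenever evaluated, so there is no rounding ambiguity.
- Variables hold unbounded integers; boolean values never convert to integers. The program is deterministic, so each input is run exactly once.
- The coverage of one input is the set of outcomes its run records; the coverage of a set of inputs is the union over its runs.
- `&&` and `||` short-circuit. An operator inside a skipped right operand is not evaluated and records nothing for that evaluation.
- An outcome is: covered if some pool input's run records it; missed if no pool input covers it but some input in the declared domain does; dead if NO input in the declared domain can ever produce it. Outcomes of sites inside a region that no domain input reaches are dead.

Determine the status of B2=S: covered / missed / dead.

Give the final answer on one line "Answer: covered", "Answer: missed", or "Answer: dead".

no pool input records B2=S
but domain input (a=2, m=3) does record it -> reachable, so missed

Answer: missed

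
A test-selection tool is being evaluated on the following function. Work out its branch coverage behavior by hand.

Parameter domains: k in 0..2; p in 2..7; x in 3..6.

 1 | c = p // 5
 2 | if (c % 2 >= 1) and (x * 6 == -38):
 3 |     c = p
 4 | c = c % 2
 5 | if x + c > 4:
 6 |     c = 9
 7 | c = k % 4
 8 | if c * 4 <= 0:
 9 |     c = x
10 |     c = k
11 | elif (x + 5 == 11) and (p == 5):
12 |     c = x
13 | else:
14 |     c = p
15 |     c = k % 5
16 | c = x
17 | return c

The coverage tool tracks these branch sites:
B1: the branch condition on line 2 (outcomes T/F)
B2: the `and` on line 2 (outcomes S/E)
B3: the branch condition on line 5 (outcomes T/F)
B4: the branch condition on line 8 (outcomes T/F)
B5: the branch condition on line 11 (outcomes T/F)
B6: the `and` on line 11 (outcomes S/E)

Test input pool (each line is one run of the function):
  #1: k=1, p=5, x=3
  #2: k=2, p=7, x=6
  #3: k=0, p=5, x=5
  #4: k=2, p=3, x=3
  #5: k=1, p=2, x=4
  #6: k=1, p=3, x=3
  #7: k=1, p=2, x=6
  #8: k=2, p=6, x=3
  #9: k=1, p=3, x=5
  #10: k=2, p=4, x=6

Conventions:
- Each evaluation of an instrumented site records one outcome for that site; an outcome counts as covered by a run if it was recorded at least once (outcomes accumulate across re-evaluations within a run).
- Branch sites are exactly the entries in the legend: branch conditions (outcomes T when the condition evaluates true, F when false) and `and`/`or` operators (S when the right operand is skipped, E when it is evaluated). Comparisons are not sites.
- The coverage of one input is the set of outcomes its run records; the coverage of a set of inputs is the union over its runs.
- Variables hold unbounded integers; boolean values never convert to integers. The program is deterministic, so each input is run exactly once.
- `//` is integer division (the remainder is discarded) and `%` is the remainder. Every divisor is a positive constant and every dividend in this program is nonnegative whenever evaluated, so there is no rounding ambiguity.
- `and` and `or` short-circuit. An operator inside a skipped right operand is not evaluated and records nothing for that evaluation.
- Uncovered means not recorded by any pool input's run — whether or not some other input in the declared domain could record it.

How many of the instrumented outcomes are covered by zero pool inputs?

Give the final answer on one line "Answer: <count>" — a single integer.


input #1, k=1, p=5, x=3: events B2->E, B1->F, B3->F, B4->F, B6->S, B5->F; outcomes B1=F, B2=E, B3=F, B4=F, B5=F, B6=S
input #2, k=2, p=7, x=6: events B2->E, B1->F, B3->T, B4->F, B6->E, B5->F; outcomes B1=F, B2=E, B3=T, B4=F, B5=F, B6=E
input #3, k=0, p=5, x=5: events B2->E, B1->F, B3->T, B4->T; outcomes B1=F, B2=E, B3=T, B4=T
input #4, k=2, p=3, x=3: events B2->S, B1->F, B3->F, B4->F, B6->S, B5->F; outcomes B1=F, B2=S, B3=F, B4=F, B5=F, B6=S
input #5, k=1, p=2, x=4: events B2->S, B1->F, B3->F, B4->F, B6->S, B5->F; outcomes B1=F, B2=S, B3=F, B4=F, B5=F, B6=S
input #6, k=1, p=3, x=3: events B2->S, B1->F, B3->F, B4->F, B6->S, B5->F; outcomes B1=F, B2=S, B3=F, B4=F, B5=F, B6=S
input #7, k=1, p=2, x=6: events B2->S, B1->F, B3->T, B4->F, B6->E, B5->F; outcomes B1=F, B2=S, B3=T, B4=F, B5=F, B6=E
input #8, k=2, p=6, x=3: events B2->E, B1->F, B3->F, B4->F, B6->S, B5->F; outcomes B1=F, B2=E, B3=F, B4=F, B5=F, B6=S
input #9, k=1, p=3, x=5: events B2->S, B1->F, B3->T, B4->F, B6->S, B5->F; outcomes B1=F, B2=S, B3=T, B4=F, B5=F, B6=S
input #10, k=2, p=4, x=6: events B2->S, B1->F, B3->T, B4->F, B6->E, B5->F; outcomes B1=F, B2=S, B3=T, B4=F, B5=F, B6=E
union over the pool: B1=F, B2=S, B2=E, B3=T, B3=F, B4=T, B4=F, B5=F, B6=S, B6=E
uncovered (2 of 12): B1=T, B5=T
Answer: 2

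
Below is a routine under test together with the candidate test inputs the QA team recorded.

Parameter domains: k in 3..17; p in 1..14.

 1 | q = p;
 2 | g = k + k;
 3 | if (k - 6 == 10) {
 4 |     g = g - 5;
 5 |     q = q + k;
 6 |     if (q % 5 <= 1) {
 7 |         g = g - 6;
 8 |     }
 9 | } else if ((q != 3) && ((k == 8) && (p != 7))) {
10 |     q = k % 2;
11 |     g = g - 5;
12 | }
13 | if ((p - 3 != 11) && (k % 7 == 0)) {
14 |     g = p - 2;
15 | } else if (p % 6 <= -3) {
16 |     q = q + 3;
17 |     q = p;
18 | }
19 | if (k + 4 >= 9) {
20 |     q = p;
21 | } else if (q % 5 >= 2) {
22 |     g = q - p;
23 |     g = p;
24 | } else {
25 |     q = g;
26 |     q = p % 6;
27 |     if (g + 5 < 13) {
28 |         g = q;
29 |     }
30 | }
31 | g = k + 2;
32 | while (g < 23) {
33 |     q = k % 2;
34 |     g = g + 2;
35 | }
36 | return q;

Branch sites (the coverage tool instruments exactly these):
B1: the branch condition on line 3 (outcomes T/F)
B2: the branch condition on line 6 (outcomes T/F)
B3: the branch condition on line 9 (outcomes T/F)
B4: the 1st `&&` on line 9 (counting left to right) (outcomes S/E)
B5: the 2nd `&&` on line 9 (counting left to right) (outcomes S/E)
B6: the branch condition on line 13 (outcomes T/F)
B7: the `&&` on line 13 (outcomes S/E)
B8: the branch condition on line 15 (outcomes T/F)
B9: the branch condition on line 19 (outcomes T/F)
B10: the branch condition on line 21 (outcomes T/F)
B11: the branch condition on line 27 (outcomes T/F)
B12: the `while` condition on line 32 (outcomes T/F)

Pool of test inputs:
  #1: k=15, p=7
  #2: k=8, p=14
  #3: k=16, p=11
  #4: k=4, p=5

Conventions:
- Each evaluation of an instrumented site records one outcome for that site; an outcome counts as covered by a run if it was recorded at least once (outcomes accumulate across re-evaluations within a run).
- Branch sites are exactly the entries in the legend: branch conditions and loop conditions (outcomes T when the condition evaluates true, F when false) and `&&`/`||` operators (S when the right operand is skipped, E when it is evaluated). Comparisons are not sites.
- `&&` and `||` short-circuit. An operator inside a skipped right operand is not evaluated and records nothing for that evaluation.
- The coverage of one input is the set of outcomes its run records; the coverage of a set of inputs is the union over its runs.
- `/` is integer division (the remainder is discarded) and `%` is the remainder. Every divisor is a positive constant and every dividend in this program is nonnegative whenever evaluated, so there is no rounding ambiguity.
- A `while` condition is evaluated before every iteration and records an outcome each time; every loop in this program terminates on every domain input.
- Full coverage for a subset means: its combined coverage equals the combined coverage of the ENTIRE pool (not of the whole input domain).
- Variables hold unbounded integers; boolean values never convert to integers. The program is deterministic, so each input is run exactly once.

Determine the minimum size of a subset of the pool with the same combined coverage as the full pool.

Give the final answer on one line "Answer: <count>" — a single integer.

input #1, k=15, p=7: events B1->F, B4->E, B5->S, B3->F, B7->E, B6->F, B8->F, B9->T, B12->T, B12->T, B12->T, B12->F; outcomes B1=F, B3=F, B4=E, B5=S, B6=F, B7=E, B8=F, B9=T, B12=T, B12=F
input #2, k=8, p=14: events B1->F, B4->E, B5->E, B3->T, B7->S, B6->F, B8->F, B9->T, B12->T, B12->T, B12->T, B12->T, B12->T, B12->T, ...; outcomes B1=F, B3=T, B4=E, B5=E, B6=F, B7=S, B8=F, B9=T, B12=T, B12=F
input #3, k=16, p=11: events B1->T, B2->F, B7->E, B6->F, B8->F, B9->T, B12->T, B12->T, B12->T, B12->F; outcomes B1=T, B2=F, B6=F, B7=E, B8=F, B9=T, B12=T, B12=F
input #4, k=4, p=5: events B1->F, B4->E, B5->S, B3->F, B7->E, B6->F, B8->F, B9->F, B10->F, B11->F, B12->T, B12->T, B12->T, B12->T, ...; outcomes B1=F, B3=F, B4=E, B5=S, B6=F, B7=E, B8=F, B9=F, B10=F, B11=F, B12=T, B12=F
the full pool covers 18 outcomes: B1=T, B1=F, B2=F, B3=T, B3=F, B4=E, B5=S, B5=E, B6=F, B7=S, B7=E, B8=F, B9=T, B9=F, B10=F, B11=F, B12=T, B12=F
no size-1 subset reaches all 18 outcomes (best union: 12/18)
no size-2 subset reaches all 18 outcomes (best union: 16/18)
size 3: inputs {2, 3, 4} cover all 18 outcomes, and no lexicographically smaller subset of this size does

Answer: 3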